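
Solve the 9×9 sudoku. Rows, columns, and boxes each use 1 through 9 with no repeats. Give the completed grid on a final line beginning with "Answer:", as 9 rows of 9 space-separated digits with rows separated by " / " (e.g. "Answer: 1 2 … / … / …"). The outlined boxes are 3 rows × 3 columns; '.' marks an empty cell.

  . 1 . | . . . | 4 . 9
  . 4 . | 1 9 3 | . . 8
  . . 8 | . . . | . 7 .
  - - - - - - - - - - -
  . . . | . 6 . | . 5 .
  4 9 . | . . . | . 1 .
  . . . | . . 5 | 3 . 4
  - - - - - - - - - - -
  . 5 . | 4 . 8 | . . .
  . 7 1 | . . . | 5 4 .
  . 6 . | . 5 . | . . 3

Step 1. [r3c1∈{2,3,5,6,9}] 9 has one home in row 3: r3c1 ⇒ r3c1=9.
Step 2. [r5c3∈{2,3,5,6,7}] row 5 places 5 nowhere but r5c3, so r5c3=5.
Step 3. [r4c6∈{1,2,4,7,9}] 4 has one home in row 4: r4c6 ⇒ r4c6=4.
Step 4. [r6c5∈{1,2,7,8}] box 5 places 1 nowhere but r6c5. So r6c5=1.
Step 5. [r8c1∈{2,3,8}] r8c1 is the only open cell in row 8 admitting 8 ⇒ r8c1=8.
Step 6. [r9c1∈{2}] r9c1 is down to just 2 ⇒ r9c1=2.
Step 7. [r1c8∈{2,3,6}] in col 8, 3 fits only at r1c8. So r1c8=3.
Step 8. [r3c9∈{1,2,5,6}] across col 9, 5 lands solely at r3c9, so r3c9=5.
Step 9. [r1c4∈{2,5,6,7,8}] across col 4, 5 lands solely at r1c4 ⇒ r1c4=5.
Step 10. [r7c9∈{1,2,6,7}] 1 has one home in col 9: r7c9 ⇒ r7c9=1.
Step 11. [r7c1∈{3}] only 3 remains possible at r7c1 ⇒ r7c1=3.
Step 12. [r4c3∈{2,3,7}] in col 3, 3 fits only at r4c3, so r4c3=3.
Step 13. [r1c5∈{2,7,8}] in row 1, 8 fits only at r1c5 ⇒ r1c5=8.
Step 14. [r1c6∈{2,6,7}] across box 2, 7 lands solely at r1c6, so r1c6=7.
Step 15. [r5c6∈{2}] nothing but 2 survives at r5c6 ⇒ r5c6=2.
Step 16. [r1c1∈{6}] r1c1's peers cover all but 6. So r1c1=6.
Step 17. [r6c1∈{7}] r6c1 is down to just 7 ⇒ r6c1=7.
Step 18. [r1c3∈{2}] r1c3 is down to just 2. So r1c3=2.
Step 19. [r7c3∈{9}] nothing but 9 survives at r7c3 ⇒ r7c3=9.
Step 20. [r3c6∈{6}] r3c6 has the single candidate 6 ⇒ r3c6=6.
Step 21. [r8c4∈{2,3,6,9}] col 4 places 6 nowhere but r8c4. So r8c4=6.
Step 22. [r8c9∈{2}] only 2 remains possible at r8c9. So r8c9=2.
Step 23. [r4c9∈{7}] r4c9 has the single candidate 7. So r4c9=7.
Step 24. [r7c8∈{6}] r7c8's peers cover all but 6, so r7c8=6.
Step 25. [r5c4∈{3,7,8}] 3 has one home in col 4: r5c4 ⇒ r5c4=3.
Step 26. [r5c7∈{6,8}] across row 5, 8 lands solely at r5c7, so r5c7=8.
Step 27. [r9c4∈{7,9}] r9c4 is the only open cell in col 4 admitting 7 ⇒ r9c4=7.
Step 28. [r2c8∈{2}] r2c8 has the single candidate 2 ⇒ r2c8=2.
Step 29. [r9c7∈{9}] only 9 remains possible at r9c7, so r9c7=9.
Step 30. [r4c4∈{8,9}] r4c4 is the only open cell in row 4 admitting 9, so r4c4=9.
Step 31. [r6c2∈{2,8}] r6c2 is the only open cell in row 6 admitting 2, so r6c2=2.
Step 32. [r7c5∈{2}] nothing but 2 survives at r7c5, so r7c5=2.
Step 33. [r9c6∈{1}] only 1 remains possible at r9c6, so r9c6=1.
Step 34. [r2c3∈{7}] r2c3 has the single candidate 7 ⇒ r2c3=7.
Step 35. [r3c7∈{1}] r3c7 has the single candidate 1 ⇒ r3c7=1.
Step 36. [r9c3∈{4}] r9c3 is down to just 4, so r9c3=4.
Step 37. [r4c7∈{2}] r4c7 has the single candidate 2. So r4c7=2.
Step 38. [r5c9∈{6}] r5c9's peers cover all but 6, so r5c9=6.
Step 39. [r8c6∈{9}] r8c6 has the single candidate 9, so r8c6=9.
Step 40. [r2c7∈{6}] r2c7 is down to just 6. So r2c7=6.
Step 41. [r3c5∈{4}] nothing but 4 survives at r3c5, so r3c5=4.
Step 42. [r6c3∈{6}] r6c3 has the single candidate 6. So r6c3=6.
Step 43. [r7c7∈{7}] r7c7's peers cover all but 7. So r7c7=7.
Step 44. [r5c5∈{7}] nothing but 7 survives at r5c5 ⇒ r5c5=7.
Step 45. [r3c4∈{2}] r3c4 has the single candidate 2. So r3c4=2.
Step 46. [r6c4∈{8}] nothing but 8 survives at r6c4. So r6c4=8.
Step 47. [r3c2∈{3}] r3c2's peers cover all but 3 ⇒ r3c2=3.
Step 48. [r9c8∈{8}] r9c8's peers cover all but 8, so r9c8=8.
Step 49. [r2c1∈{5}] only 5 remains possible at r2c1, so r2c1=5.
Step 50. [r8c5∈{3}] r8c5 has the single candidate 3 ⇒ r8c5=3.
Step 51. [r4c1∈{1}] nothing but 1 survives at r4c1, so r4c1=1.
Step 52. [r6c8∈{9}] r6c8's peers cover all but 9 ⇒ r6c8=9.
Step 53. [r4c2∈{8}] r4c2 is down to just 8 ⇒ r4c2=8.

Answer: 6 1 2 5 8 7 4 3 9 / 5 4 7 1 9 3 6 2 8 / 9 3 8 2 4 6 1 7 5 / 1 8 3 9 6 4 2 5 7 / 4 9 5 3 7 2 8 1 6 / 7 2 6 8 1 5 3 9 4 / 3 5 9 4 2 8 7 6 1 / 8 7 1 6 3 9 5 4 2 / 2 6 4 7 5 1 9 8 3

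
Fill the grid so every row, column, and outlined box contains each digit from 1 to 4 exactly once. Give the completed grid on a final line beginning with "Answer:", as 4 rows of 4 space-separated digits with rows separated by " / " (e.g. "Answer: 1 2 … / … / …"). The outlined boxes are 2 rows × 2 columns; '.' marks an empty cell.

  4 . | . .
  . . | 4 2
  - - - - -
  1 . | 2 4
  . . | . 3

Step 1. [r1c2∈{1,2,3}] across row 1, 2 lands solely at r1c2. So r1c2=2.
Step 2. [r3c2∈{3}] nothing but 3 survives at r3c2, so r3c2=3.
Step 3. [r1c3∈{1,3}] in row 1, 3 fits only at r1c3. So r1c3=3.
Step 4. [r1c4∈{1}] r1c4 has the single candidate 1. So r1c4=1.
Step 5. [r2c1∈{3}] nothing but 3 survives at r2c1. So r2c1=3.
Step 6. [r4c3∈{1}] only 1 remains possible at r4c3, so r4c3=1.
Step 7. [r2c2∈{1}] only 1 remains possible at r2c2. So r2c2=1.
Step 8. [r4c1∈{2}] r4c1 has the single candidate 2 ⇒ r4c1=2.
Step 9. [r4c2∈{4}] r4c2's peers cover all but 4, so r4c2=4.

Answer: 4 2 3 1 / 3 1 4 2 / 1 3 2 4 / 2 4 1 3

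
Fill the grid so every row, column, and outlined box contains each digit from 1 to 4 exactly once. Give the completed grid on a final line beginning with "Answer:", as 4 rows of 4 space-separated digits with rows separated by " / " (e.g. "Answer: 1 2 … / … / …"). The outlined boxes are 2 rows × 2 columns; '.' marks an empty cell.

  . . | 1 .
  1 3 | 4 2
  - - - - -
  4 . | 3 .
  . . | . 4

Step 1. [r3c2∈{1,2}] 2 has one home in row 3: r3c2. So r3c2=2.
Step 2. [r4c2∈{1}] nothing but 1 survives at r4c2 ⇒ r4c2=1.
Step 3. [r1c4∈{3}] nothing but 3 survives at r1c4, so r1c4=3.
Step 4. [r1c2∈{4}] r1c2's peers cover all but 4, so r1c2=4.
Step 5. [r4c3∈{2}] r4c3 has the single candidate 2 ⇒ r4c3=2.
Step 6. [r3c4∈{1}] r3c4's peers cover all but 1. So r3c4=1.
Step 7. [r4c1∈{3}] r4c1's peers cover all but 3, so r4c1=3.
Step 8. [r1c1∈{2}] r1c1 has the single candidate 2, so r1c1=2.

Answer: 2 4 1 3 / 1 3 4 2 / 4 2 3 1 / 3 1 2 4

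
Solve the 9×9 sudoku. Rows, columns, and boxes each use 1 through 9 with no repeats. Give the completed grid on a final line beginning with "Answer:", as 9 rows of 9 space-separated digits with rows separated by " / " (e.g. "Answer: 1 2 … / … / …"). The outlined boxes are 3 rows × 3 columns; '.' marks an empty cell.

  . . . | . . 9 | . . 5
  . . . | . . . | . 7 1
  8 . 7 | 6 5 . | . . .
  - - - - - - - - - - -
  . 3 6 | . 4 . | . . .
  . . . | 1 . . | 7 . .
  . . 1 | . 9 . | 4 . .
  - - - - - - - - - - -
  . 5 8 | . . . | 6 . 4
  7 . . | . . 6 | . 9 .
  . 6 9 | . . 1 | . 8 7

Step 1. [r3c2∈{1,2,4,9}] row 3 places 1 nowhere but r3c2. So r3c2=1.
Step 2. [r1c8∈{2,3,4,6}] in box 3, 6 fits only at r1c8, so r1c8=6.
Step 3. [r2c1∈{2,3,4,5,6,9}] across row 2, 6 lands solely at r2c1, so r2c1=6.
Step 4. [r8c7∈{1,2,3,5}] r8c7 is the only open cell in row 8 admitting 1 ⇒ r8c7=1.
Step 5. [r8c4∈{2,3,4,5,8}] across row 8, 5 lands solely at r8c4. So r8c4=5.
Step 6. [r9c4∈{2,3,4}] 4 has one home in box 8: r9c4, so r9c4=4.
Step 7. [r8c5∈{2,3,8}] across row 8, 8 lands solely at r8c5, so r8c5=8.
Step 8. [r6c9∈{2,3,6,8}] across row 6, 6 lands solely at r6c9 ⇒ r6c9=6.
Step 9. [r2c2∈{2,4,9}] in box 1, 9 fits only at r2c2 ⇒ r2c2=9.
Step 10. [r6c2∈{2,7,8}] in col 2, 7 fits only at r6c2 ⇒ r6c2=7.
Step 11. [r2c3∈{2,3,4,5}] 5 has one home in row 2: r2c3 ⇒ r2c3=5.
Step 12. [r2c6∈{2,3,4,8}] 4 has one home in row 2: r2c6 ⇒ r2c6=4.
Step 13. [r5c2∈{2,4,8}] 8 has one home in col 2: r5c2 ⇒ r5c2=8.
Step 14. [r4c9∈{2,8,9}] r4c9 is the only open cell in col 9 admitting 8 ⇒ r4c9=8.
Step 15. [r6c6∈{2,3,5,8}] col 6 places 8 nowhere but r6c6, so r6c6=8.
Step 16. [r1c5∈{1,2,3,7}] row 1 places 1 nowhere but r1c5 ⇒ r1c5=1.
Step 17. [r1c4∈{2,3,7,8}] 7 has one home in row 1: r1c4, so r1c4=7.
Step 18. [r4c4∈{2}] r4c4's peers cover all but 2. So r4c4=2.
Step 19. [r6c4∈{3}] nothing but 3 survives at r6c4. So r6c4=3.
Step 20. [r9c7∈{2,3,5}] across row 9, 5 lands solely at r9c7 ⇒ r9c7=5.
Step 21. [r1c7∈{2,3,8}] in row 1, 8 fits only at r1c7 ⇒ r1c7=8.
Step 22. [r4c7∈{9}] nothing but 9 survives at r4c7, so r4c7=9.
Step 23. [r4c1∈{5}] only 5 remains possible at r4c1. So r4c1=5.
Step 24. [r6c1∈{2}] nothing but 2 survives at r6c1. So r6c1=2.
Step 25. [r9c5∈{2,3}] r9c5 is the only open cell in row 9 admitting 2 ⇒ r9c5=2.
Step 26. [r3c6∈{2,3}] col 6 places 2 nowhere but r3c6, so r3c6=2.
Step 27. [r7c6∈{3,7}] in col 6, 3 fits only at r7c6. So r7c6=3.
Step 28. [r8c9∈{2,3}] r8c9 is the only open cell in box 9 admitting 3, so r8c9=3.
Step 29. [r5c8∈{2,3,5}] 3 has one home in row 5: r5c8, so r5c8=3.
Step 30. [r5c3∈{4}] r5c3's peers cover all but 4, so r5c3=4.
Step 31. [r8c3∈{2}] r8c3's peers cover all but 2, so r8c3=2.
Step 32. [r1c1∈{3,4}] col 1 places 4 nowhere but r1c1 ⇒ r1c1=4.
Step 33. [r2c5∈{3}] r2c5 has the single candidate 3, so r2c5=3.
Step 34. [r7c5∈{7}] nothing but 7 survives at r7c5 ⇒ r7c5=7.
Step 35. [r4c8∈{1}] only 1 remains possible at r4c8, so r4c8=1.
Step 36. [r1c3∈{3}] r1c3's peers cover all but 3. So r1c3=3.
Step 37. [r7c4∈{9}] r7c4 is down to just 9. So r7c4=9.
Step 38. [r2c4∈{8}] nothing but 8 survives at r2c4 ⇒ r2c4=8.
Step 39. [r9c1∈{3}] r9c1 has the single candidate 3 ⇒ r9c1=3.
Step 40. [r5c1∈{9}] r5c1 has the single candidate 9 ⇒ r5c1=9.
Step 41. [r5c6∈{5}] r5c6 has the single candidate 5. So r5c6=5.
Step 42. [r5c9∈{2}] r5c9 has the single candidate 2, so r5c9=2.
Step 43. [r7c8∈{2}] r7c8 has the single candidate 2. So r7c8=2.
Step 44. [r8c2∈{4}] only 4 remains possible at r8c2, so r8c2=4.
Step 45. [r4c6∈{7}] r4c6 is down to just 7 ⇒ r4c6=7.
Step 46. [r3c8∈{4}] r3c8's peers cover all but 4 ⇒ r3c8=4.
Step 47. [r1c2∈{2}] r1c2 has the single candidate 2, so r1c2=2.
Step 48. [r3c9∈{9}] r3c9 is down to just 9 ⇒ r3c9=9.
Step 49. [r3c7∈{3}] only 3 remains possible at r3c7. So r3c7=3.
Step 50. [r6c8∈{5}] r6c8's peers cover all but 5. So r6c8=5.
Step 51. [r7c1∈{1}] nothing but 1 survives at r7c1, so r7c1=1.
Step 52. [r5c5∈{6}] nothing but 6 survives at r5c5, so r5c5=6.
Step 53. [r2c7∈{2}] nothing but 2 survives at r2c7. So r2c7=2.

Answer: 4 2 3 7 1 9 8 6 5 / 6 9 5 8 3 4 2 7 1 / 8 1 7 6 5 2 3 4 9 / 5 3 6 2 4 7 9 1 8 / 9 8 4 1 6 5 7 3 2 / 2 7 1 3 9 8 4 5 6 / 1 5 8 9 7 3 6 2 4 / 7 4 2 5 8 6 1 9 3 / 3 6 9 4 2 1 5 8 7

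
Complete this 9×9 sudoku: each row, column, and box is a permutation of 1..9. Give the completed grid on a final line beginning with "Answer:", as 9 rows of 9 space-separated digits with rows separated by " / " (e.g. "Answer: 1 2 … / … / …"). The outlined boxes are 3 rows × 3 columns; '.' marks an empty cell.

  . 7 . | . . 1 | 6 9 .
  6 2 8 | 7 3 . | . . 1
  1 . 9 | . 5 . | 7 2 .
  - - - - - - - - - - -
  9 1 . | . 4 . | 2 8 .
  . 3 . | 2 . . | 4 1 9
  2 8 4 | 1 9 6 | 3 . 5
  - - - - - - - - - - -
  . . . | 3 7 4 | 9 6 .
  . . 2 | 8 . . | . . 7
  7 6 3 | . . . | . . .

Step 1. [r5c1∈{5}] r5c1 is down to just 5 ⇒ r5c1=5.
Step 2. [r2c8∈{4,5}] r2c8 is the only open cell in row 2 admitting 4. So r2c8=4.
Step 3. [r9c8∈{5}] r9c8 has the single candidate 5 ⇒ r9c8=5.
Step 4. [r9c7∈{1,8}] in col 7, 8 fits only at r9c7 ⇒ r9c7=8.
Step 5. [r9c6∈{2,9}] in col 6, 2 fits only at r9c6 ⇒ r9c6=2.
Step 6. [r8c2∈{4,5,9}] across col 2, 9 lands solely at r8c2, so r8c2=9.
Step 7. [r3c6∈{8}] r3c6 has the single candidate 8 ⇒ r3c6=8.
Step 8. [r4c6∈{3,5,7}] across row 4, 3 lands solely at r4c6, so r4c6=3.
Step 9. [r3c2∈{4}] r3c2 has the single candidate 4, so r3c2=4.
Step 10. [r4c3∈{6,7}] row 4 places 7 nowhere but r4c3. So r4c3=7.
Step 11. [r1c1∈{3}] r1c1's peers cover all but 3. So r1c1=3.
Step 12. [r8c5∈{1,6}] across row 8, 6 lands solely at r8c5, so r8c5=6.
Step 13. [r1c3∈{5}] nothing but 5 survives at r1c3 ⇒ r1c3=5.
Step 14. [r2c7∈{5}] r2c7 has the single candidate 5, so r2c7=5.
Step 15. [r5c5∈{8}] r5c5 is down to just 8, so r5c5=8.
Step 16. [r3c9∈{3}] r3c9 has the single candidate 3 ⇒ r3c9=3.
Step 17. [r1c5∈{2}] only 2 remains possible at r1c5. So r1c5=2.
Step 18. [r8c6∈{5}] r8c6 has the single candidate 5, so r8c6=5.
Step 19. [r7c3∈{1}] r7c3 has the single candidate 1. So r7c3=1.
Step 20. [r7c9∈{2}] r7c9 is down to just 2 ⇒ r7c9=2.
Step 21. [r8c8∈{3}] r8c8 is down to just 3 ⇒ r8c8=3.
Step 22. [r9c4∈{9}] nothing but 9 survives at r9c4 ⇒ r9c4=9.
Step 23. [r4c9∈{6}] only 6 remains possible at r4c9, so r4c9=6.
Step 24. [r4c4∈{5}] only 5 remains possible at r4c4. So r4c4=5.
Step 25. [r2c6∈{9}] r2c6 has the single candidate 9, so r2c6=9.
Step 26. [r6c8∈{7}] r6c8 has the single candidate 7 ⇒ r6c8=7.
Step 27. [r8c7∈{1}] r8c7 has the single candidate 1, so r8c7=1.
Step 28. [r5c6∈{7}] r5c6 has the single candidate 7, so r5c6=7.
Step 29. [r3c4∈{6}] r3c4 has the single candidate 6. So r3c4=6.
Step 30. [r1c9∈{8}] r1c9 has the single candidate 8 ⇒ r1c9=8.
Step 31. [r7c1∈{8}] r7c1's peers cover all but 8, so r7c1=8.
Step 32. [r7c2∈{5}] r7c2 has the single candidate 5, so r7c2=5.
Step 33. [r5c3∈{6}] only 6 remains possible at r5c3, so r5c3=6.
Step 34. [r1c4∈{4}] r1c4's peers cover all but 4. So r1c4=4.
Step 35. [r8c1∈{4}] r8c1's peers cover all but 4. So r8c1=4.
Step 36. [r9c5∈{1}] r9c5's peers cover all but 1. So r9c5=1.
Step 37. [r9c9∈{4}] only 4 remains possible at r9c9 ⇒ r9c9=4.

Answer: 3 7 5 4 2 1 6 9 8 / 6 2 8 7 3 9 5 4 1 / 1 4 9 6 5 8 7 2 3 / 9 1 7 5 4 3 2 8 6 / 5 3 6 2 8 7 4 1 9 / 2 8 4 1 9 6 3 7 5 / 8 5 1 3 7 4 9 6 2 / 4 9 2 8 6 5 1 3 7 / 7 6 3 9 1 2 8 5 4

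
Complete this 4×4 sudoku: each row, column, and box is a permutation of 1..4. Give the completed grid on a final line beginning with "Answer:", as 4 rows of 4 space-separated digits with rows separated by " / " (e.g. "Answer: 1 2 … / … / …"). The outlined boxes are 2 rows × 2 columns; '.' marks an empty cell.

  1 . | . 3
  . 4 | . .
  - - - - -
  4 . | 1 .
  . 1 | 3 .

Step 1. [r4c1∈{2}] r4c1's peers cover all but 2, so r4c1=2.
Step 2. [r2c3∈{2}] r2c3's peers cover all but 2 ⇒ r2c3=2.
Step 3. [r3c4∈{2}] nothing but 2 survives at r3c4, so r3c4=2.
Step 4. [r1c3∈{4}] r1c3's peers cover all but 4. So r1c3=4.
Step 5. [r2c1∈{3}] r2c1 is down to just 3 ⇒ r2c1=3.
Step 6. [r3c2∈{3}] r3c2 has the single candidate 3. So r3c2=3.
Step 7. [r2c4∈{1}] r2c4 has the single candidate 1, so r2c4=1.
Step 8. [r1c2∈{2}] nothing but 2 survives at r1c2 ⇒ r1c2=2.
Step 9. [r4c4∈{4}] nothing but 4 survives at r4c4 ⇒ r4c4=4.

Answer: 1 2 4 3 / 3 4 2 1 / 4 3 1 2 / 2 1 3 4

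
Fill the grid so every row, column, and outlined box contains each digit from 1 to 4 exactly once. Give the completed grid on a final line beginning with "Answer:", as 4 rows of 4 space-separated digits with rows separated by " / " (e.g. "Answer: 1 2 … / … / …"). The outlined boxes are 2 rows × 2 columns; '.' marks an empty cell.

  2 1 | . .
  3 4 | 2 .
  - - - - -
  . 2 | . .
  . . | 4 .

Step 1. [r3c3∈{1,3}] across col 3, 1 lands solely at r3c3, so r3c3=1.
Step 2. [r3c4∈{3}] r3c4's peers cover all but 3. So r3c4=3.
Step 3. [r4c1∈{1}] only 1 remains possible at r4c1, so r4c1=1.
Step 4. [r1c3∈{3}] r1c3's peers cover all but 3. So r1c3=3.
Step 5. [r3c1∈{4}] nothing but 4 survives at r3c1 ⇒ r3c1=4.
Step 6. [r4c2∈{3}] r4c2 is down to just 3 ⇒ r4c2=3.
Step 7. [r1c4∈{4}] r1c4 is down to just 4. So r1c4=4.
Step 8. [r4c4∈{2}] only 2 remains possible at r4c4, so r4c4=2.
Step 9. [r2c4∈{1}] nothing but 1 survives at r2c4. So r2c4=1.

Answer: 2 1 3 4 / 3 4 2 1 / 4 2 1 3 / 1 3 4 2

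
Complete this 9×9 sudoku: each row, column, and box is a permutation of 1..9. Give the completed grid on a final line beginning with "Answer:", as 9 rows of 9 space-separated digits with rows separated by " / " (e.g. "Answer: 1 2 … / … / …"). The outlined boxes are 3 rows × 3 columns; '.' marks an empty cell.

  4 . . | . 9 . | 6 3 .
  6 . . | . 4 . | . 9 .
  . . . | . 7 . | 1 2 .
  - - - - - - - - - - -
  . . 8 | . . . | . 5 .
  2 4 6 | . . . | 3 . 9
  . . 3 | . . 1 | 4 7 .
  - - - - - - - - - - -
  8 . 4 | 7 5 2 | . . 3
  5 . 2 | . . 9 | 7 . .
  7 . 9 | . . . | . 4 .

Step 1. [r3c3∈{5}] r3c3 has the single candidate 5 ⇒ r3c3=5.
Step 2. [r5c5∈{8}] r5c5 is down to just 8. So r5c5=8.
Step 3. [r6c9∈{2,6,8}] across row 6, 8 lands solely at r6c9, so r6c9=8.
Step 4. [r4c9∈{1,2,6}] box 6 places 6 nowhere but r4c9, so r4c9=6.
Step 5. [r8c9∈{1}] nothing but 1 survives at r8c9. So r8c9=1.
Step 6. [r6c1∈{9}] only 9 remains possible at r6c1 ⇒ r6c1=9.
Step 7. [r7c2∈{1,6}] across row 7, 1 lands solely at r7c2 ⇒ r7c2=1.
Step 8. [r2c7∈{5,8}] box 3 places 8 nowhere but r2c7 ⇒ r2c7=8.
Step 9. [r8c4∈{3,4,6,8}] row 8 places 4 nowhere but r8c4, so r8c4=4.
Step 10. [r3c1∈{3}] r3c1 has the single candidate 3 ⇒ r3c1=3.
Step 11. [r5c4∈{5}] only 5 remains possible at r5c4 ⇒ r5c4=5.
Step 12. [r4c7∈{2}] nothing but 2 survives at r4c7, so r4c7=2.
Step 13. [r4c5∈{3}] r4c5 has the single candidate 3, so r4c5=3.
Step 14. [r8c5∈{6}] r8c5 is down to just 6 ⇒ r8c5=6.
Step 15. [r4c2∈{7}] r4c2 has the single candidate 7. So r4c2=7.
Step 16. [r2c2∈{2}] only 2 remains possible at r2c2. So r2c2=2.
Step 17. [r1c4∈{1,2,8}] row 1 places 2 nowhere but r1c4, so r1c4=2.
Step 18. [r2c4∈{1,3}] r2c4 is the only open cell in box 2 admitting 1. So r2c4=1.
Step 19. [r9c4∈{3,8}] r9c4 is the only open cell in col 4 admitting 3. So r9c4=3.
Step 20. [r3c4∈{6,8}] in col 4, 8 fits only at r3c4 ⇒ r3c4=8.
Step 21. [r1c6∈{5}] r1c6 has the single candidate 5. So r1c6=5.
Step 22. [r1c9∈{7}] r1c9 is down to just 7. So r1c9=7.
Step 23. [r2c9∈{5}] r2c9 has the single candidate 5. So r2c9=5.
Step 24. [r9c5∈{1}] r9c5 has the single candidate 1 ⇒ r9c5=1.
Step 25. [r9c2∈{6}] r9c2 is down to just 6 ⇒ r9c2=6.
Step 26. [r6c2∈{5}] r6c2 has the single candidate 5. So r6c2=5.
Step 27. [r3c2∈{9}] r3c2's peers cover all but 9. So r3c2=9.
Step 28. [r9c6∈{8}] r9c6's peers cover all but 8 ⇒ r9c6=8.
Step 29. [r6c4∈{6}] only 6 remains possible at r6c4. So r6c4=6.
Step 30. [r9c9∈{2}] r9c9 has the single candidate 2. So r9c9=2.
Step 31. [r7c7∈{9}] r7c7 has the single candidate 9. So r7c7=9.
Step 32. [r8c2∈{3}] only 3 remains possible at r8c2. So r8c2=3.
Step 33. [r6c5∈{2}] r6c5 is down to just 2, so r6c5=2.
Step 34. [r3c9∈{4}] r3c9 is down to just 4 ⇒ r3c9=4.
Step 35. [r1c3∈{1}] r1c3 is down to just 1, so r1c3=1.
Step 36. [r5c8∈{1}] only 1 remains possible at r5c8, so r5c8=1.
Step 37. [r8c8∈{8}] nothing but 8 survives at r8c8, so r8c8=8.
Step 38. [r4c4∈{9}] nothing but 9 survives at r4c4. So r4c4=9.
Step 39. [r7c8∈{6}] r7c8 has the single candidate 6 ⇒ r7c8=6.
Step 40. [r4c6∈{4}] r4c6 is down to just 4 ⇒ r4c6=4.
Step 41. [r4c1∈{1}] nothing but 1 survives at r4c1, so r4c1=1.
Step 42. [r2c6∈{3}] only 3 remains possible at r2c6. So r2c6=3.
Step 43. [r2c3∈{7}] nothing but 7 survives at r2c3. So r2c3=7.
Step 44. [r1c2∈{8}] r1c2 has the single candidate 8. So r1c2=8.
Step 45. [r9c7∈{5}] r9c7's peers cover all but 5 ⇒ r9c7=5.
Step 46. [r3c6∈{6}] only 6 remains possible at r3c6, so r3c6=6.
Step 47. [r5c6∈{7}] r5c6 is down to just 7. So r5c6=7.

Answer: 4 8 1 2 9 5 6 3 7 / 6 2 7 1 4 3 8 9 5 / 3 9 5 8 7 6 1 2 4 / 1 7 8 9 3 4 2 5 6 / 2 4 6 5 8 7 3 1 9 / 9 5 3 6 2 1 4 7 8 / 8 1 4 7 5 2 9 6 3 / 5 3 2 4 6 9 7 8 1 / 7 6 9 3 1 8 5 4 2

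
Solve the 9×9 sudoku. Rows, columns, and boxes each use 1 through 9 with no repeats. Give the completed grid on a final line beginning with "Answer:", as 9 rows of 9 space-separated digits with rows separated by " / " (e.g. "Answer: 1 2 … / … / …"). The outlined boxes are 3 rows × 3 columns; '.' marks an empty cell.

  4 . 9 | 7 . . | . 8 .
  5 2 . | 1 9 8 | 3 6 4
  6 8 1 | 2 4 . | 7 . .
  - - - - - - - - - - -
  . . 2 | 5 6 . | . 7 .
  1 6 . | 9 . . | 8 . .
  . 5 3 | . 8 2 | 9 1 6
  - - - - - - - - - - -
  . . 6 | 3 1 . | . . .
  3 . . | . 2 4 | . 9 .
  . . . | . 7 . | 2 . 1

Step 1. [r3c8∈{5}] r3c8's peers cover all but 5 ⇒ r3c8=5.
Step 2. [r5c5∈{3}] only 3 remains possible at r5c5, so r5c5=3.
Step 3. [r7c8∈{4}] only 4 remains possible at r7c8. So r7c8=4.
Step 4. [r7c7∈{5}] nothing but 5 survives at r7c7, so r7c7=5.
Step 5. [r9c6∈{5,6,9}] across box 8, 5 lands solely at r9c6, so r9c6=5.
Step 6. [r7c1∈{2,7,8,9}] in row 7, 2 fits only at r7c1. So r7c1=2.
Step 7. [r5c3∈{4,7}] row 5 places 4 nowhere but r5c3. So r5c3=4.
Step 8. [r4c2∈{9}] r4c2's peers cover all but 9 ⇒ r4c2=9.
Step 9. [r9c3∈{8}] nothing but 8 survives at r9c3 ⇒ r9c3=8.
Step 10. [r7c2∈{7}] r7c2 is down to just 7, so r7c2=7.
Step 11. [r8c4∈{6,8}] across col 4, 8 lands solely at r8c4. So r8c4=8.
Step 12. [r5c8∈{2}] r5c8's peers cover all but 2. So r5c8=2.
Step 13. [r1c6∈{3,6}] row 1 places 6 nowhere but r1c6, so r1c6=6.
Step 14. [r6c4∈{4}] r6c4's peers cover all but 4, so r6c4=4.
Step 15. [r2c3∈{7}] r2c3 is down to just 7. So r2c3=7.
Step 16. [r8c2∈{1}] r8c2 has the single candidate 1 ⇒ r8c2=1.
Step 17. [r7c9∈{8}] r7c9 is down to just 8. So r7c9=8.
Step 18. [r9c2∈{4}] r9c2 has the single candidate 4. So r9c2=4.
Step 19. [r9c1∈{9}] r9c1 is down to just 9, so r9c1=9.
Step 20. [r4c6∈{1}] r4c6 is down to just 1. So r4c6=1.
Step 21. [r9c4∈{6}] r9c4 has the single candidate 6, so r9c4=6.
Step 22. [r4c1∈{8}] r4c1 has the single candidate 8. So r4c1=8.
Step 23. [r8c7∈{6}] only 6 remains possible at r8c7, so r8c7=6.
Step 24. [r7c6∈{9}] nothing but 9 survives at r7c6 ⇒ r7c6=9.
Step 25. [r8c3∈{5}] r8c3's peers cover all but 5, so r8c3=5.
Step 26. [r1c9∈{2}] r1c9's peers cover all but 2. So r1c9=2.
Step 27. [r8c9∈{7}] r8c9 has the single candidate 7 ⇒ r8c9=7.
Step 28. [r6c1∈{7}] r6c1 has the single candidate 7 ⇒ r6c1=7.
Step 29. [r5c6∈{7}] only 7 remains possible at r5c6 ⇒ r5c6=7.
Step 30. [r5c9∈{5}] only 5 remains possible at r5c9, so r5c9=5.
Step 31. [r1c7∈{1}] nothing but 1 survives at r1c7 ⇒ r1c7=1.
Step 32. [r4c7∈{4}] nothing but 4 survives at r4c7. So r4c7=4.
Step 33. [r4c9∈{3}] nothing but 3 survives at r4c9 ⇒ r4c9=3.
Step 34. [r3c9∈{9}] nothing but 9 survives at r3c9 ⇒ r3c9=9.
Step 35. [r3c6∈{3}] r3c6 is down to just 3, so r3c6=3.
Step 36. [r1c5∈{5}] r1c5 is down to just 5. So r1c5=5.
Step 37. [r9c8∈{3}] nothing but 3 survives at r9c8. So r9c8=3.
Step 38. [r1c2∈{3}] only 3 remains possible at r1c2, so r1c2=3.

Answer: 4 3 9 7 5 6 1 8 2 / 5 2 7 1 9 8 3 6 4 / 6 8 1 2 4 3 7 5 9 / 8 9 2 5 6 1 4 7 3 / 1 6 4 9 3 7 8 2 5 / 7 5 3 4 8 2 9 1 6 / 2 7 6 3 1 9 5 4 8 / 3 1 5 8 2 4 6 9 7 / 9 4 8 6 7 5 2 3 1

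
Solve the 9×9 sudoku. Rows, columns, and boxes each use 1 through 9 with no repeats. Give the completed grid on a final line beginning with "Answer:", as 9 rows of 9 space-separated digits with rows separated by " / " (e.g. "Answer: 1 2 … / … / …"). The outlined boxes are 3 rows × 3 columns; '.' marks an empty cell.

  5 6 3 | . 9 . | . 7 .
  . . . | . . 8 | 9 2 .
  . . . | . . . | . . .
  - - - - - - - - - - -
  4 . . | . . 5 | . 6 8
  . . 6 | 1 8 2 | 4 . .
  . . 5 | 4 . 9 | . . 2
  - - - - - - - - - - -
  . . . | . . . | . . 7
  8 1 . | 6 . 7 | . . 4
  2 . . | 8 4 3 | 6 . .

Step 1. [r8c3∈{9}] r8c3's peers cover all but 9. So r8c3=9.
Step 2. [r3c3∈{1,2,4,7,8}] 8 has one home in col 3: r3c3 ⇒ r3c3=8.
Step 3. [r1c9∈{1}] r1c9 has the single candidate 1. So r1c9=1.
Step 4. [r4c2∈{2,3,7,9}] 9 has one home in row 4: r4c2. So r4c2=9.
Step 5. [r7c8∈{1,3,5,8,9}] 8 has one home in col 8: r7c8 ⇒ r7c8=8.
Step 6. [r3c6∈{1,4,6}] 6 has one home in col 6: r3c6. So r3c6=6.
Step 7. [r9c8∈{1,5,9}] r9c8 is the only open cell in row 9 admitting 1, so r9c8=1.
Step 8. [r6c8∈{3}] r6c8 has the single candidate 3 ⇒ r6c8=3.
Step 9. [r8c8∈{5}] r8c8 has the single candidate 5, so r8c8=5.
Step 10. [r3c7∈{3,5}] col 7 places 5 nowhere but r3c7, so r3c7=5.
Step 11. [r8c5∈{2}] r8c5 has the single candidate 2, so r8c5=2.
Step 12. [r3c9∈{3}] r3c9's peers cover all but 3 ⇒ r3c9=3.
Step 13. [r9c3∈{7}] only 7 remains possible at r9c3, so r9c3=7.
Step 14. [r3c2∈{2,4,7}] col 2 places 2 nowhere but r3c2, so r3c2=2.
Step 15. [r3c4∈{7}] r3c4 has the single candidate 7 ⇒ r3c4=7.
Step 16. [r3c5∈{1}] r3c5 has the single candidate 1 ⇒ r3c5=1.
Step 17. [r7c5∈{5}] nothing but 5 survives at r7c5 ⇒ r7c5=5.
Step 18. [r4c4∈{3}] nothing but 3 survives at r4c4 ⇒ r4c4=3.
Step 19. [r4c5∈{7}] only 7 remains possible at r4c5. So r4c5=7.
Step 20. [r6c7∈{1,7}] col 7 places 7 nowhere but r6c7, so r6c7=7.
Step 21. [r6c1∈{1}] nothing but 1 survives at r6c1. So r6c1=1.
Step 22. [r2c1∈{7}] r2c1 is down to just 7. So r2c1=7.
Step 23. [r2c2∈{4}] r2c2 has the single candidate 4, so r2c2=4.
Step 24. [r7c2∈{3}] nothing but 3 survives at r7c2 ⇒ r7c2=3.
Step 25. [r5c8∈{9}] r5c8's peers cover all but 9. So r5c8=9.
Step 26. [r1c7∈{8}] only 8 remains possible at r1c7, so r1c7=8.
Step 27. [r1c6∈{4}] only 4 remains possible at r1c6, so r1c6=4.
Step 28. [r2c3∈{1}] r2c3 has the single candidate 1, so r2c3=1.
Step 29. [r4c3∈{2}] r4c3's peers cover all but 2, so r4c3=2.
Step 30. [r3c1∈{9}] nothing but 9 survives at r3c1, so r3c1=9.
Step 31. [r4c7∈{1}] only 1 remains possible at r4c7 ⇒ r4c7=1.
Step 32. [r2c5∈{3}] r2c5 is down to just 3 ⇒ r2c5=3.
Step 33. [r7c6∈{1}] only 1 remains possible at r7c6, so r7c6=1.
Step 34. [r9c9∈{9}] only 9 remains possible at r9c9. So r9c9=9.
Step 35. [r2c4∈{5}] r2c4 has the single candidate 5, so r2c4=5.
Step 36. [r2c9∈{6}] r2c9's peers cover all but 6, so r2c9=6.
Step 37. [r6c5∈{6}] r6c5's peers cover all but 6 ⇒ r6c5=6.
Step 38. [r7c3∈{4}] only 4 remains possible at r7c3, so r7c3=4.
Step 39. [r7c7∈{2}] r7c7 has the single candidate 2 ⇒ r7c7=2.
Step 40. [r3c8∈{4}] r3c8's peers cover all but 4, so r3c8=4.
Step 41. [r6c2∈{8}] r6c2's peers cover all but 8. So r6c2=8.
Step 42. [r5c1∈{3}] r5c1 is down to just 3, so r5c1=3.
Step 43. [r1c4∈{2}] r1c4 has the single candidate 2. So r1c4=2.
Step 44. [r9c2∈{5}] r9c2 is down to just 5, so r9c2=5.
Step 45. [r7c4∈{9}] only 9 remains possible at r7c4 ⇒ r7c4=9.
Step 46. [r5c9∈{5}] r5c9's peers cover all but 5, so r5c9=5.
Step 47. [r5c2∈{7}] r5c2 has the single candidate 7. So r5c2=7.
Step 48. [r7c1∈{6}] r7c1's peers cover all but 6, so r7c1=6.
Step 49. [r8c7∈{3}] r8c7 has the single candidate 3 ⇒ r8c7=3.

Answer: 5 6 3 2 9 4 8 7 1 / 7 4 1 5 3 8 9 2 6 / 9 2 8 7 1 6 5 4 3 / 4 9 2 3 7 5 1 6 8 / 3 7 6 1 8 2 4 9 5 / 1 8 5 4 6 9 7 3 2 / 6 3 4 9 5 1 2 8 7 / 8 1 9 6 2 7 3 5 4 / 2 5 7 8 4 3 6 1 9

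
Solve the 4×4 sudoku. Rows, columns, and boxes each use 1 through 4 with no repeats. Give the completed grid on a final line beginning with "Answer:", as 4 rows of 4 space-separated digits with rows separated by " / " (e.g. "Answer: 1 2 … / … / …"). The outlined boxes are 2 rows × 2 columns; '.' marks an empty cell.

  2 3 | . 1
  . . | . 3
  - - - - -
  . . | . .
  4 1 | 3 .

Step 1. [r3c3∈{1,2,4}] across row 3, 1 lands solely at r3c3. So r3c3=1.
Step 2. [r2c3∈{2,4}] 2 has one home in row 2: r2c3 ⇒ r2c3=2.
Step 3. [r4c4∈{2}] nothing but 2 survives at r4c4, so r4c4=2.
Step 4. [r3c4∈{4}] only 4 remains possible at r3c4 ⇒ r3c4=4.
Step 5. [r3c2∈{2}] nothing but 2 survives at r3c2. So r3c2=2.
Step 6. [r2c2∈{4}] r2c2 has the single candidate 4 ⇒ r2c2=4.
Step 7. [r1c3∈{4}] only 4 remains possible at r1c3. So r1c3=4.
Step 8. [r2c1∈{1}] r2c1's peers cover all but 1 ⇒ r2c1=1.
Step 9. [r3c1∈{3}] only 3 remains possible at r3c1, so r3c1=3.

Answer: 2 3 4 1 / 1 4 2 3 / 3 2 1 4 / 4 1 3 2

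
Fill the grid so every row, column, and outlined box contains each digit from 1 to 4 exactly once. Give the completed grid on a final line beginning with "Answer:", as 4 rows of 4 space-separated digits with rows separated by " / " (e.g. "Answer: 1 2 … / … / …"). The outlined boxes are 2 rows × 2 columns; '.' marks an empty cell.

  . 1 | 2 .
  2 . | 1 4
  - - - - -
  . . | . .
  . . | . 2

Step 1. [r2c2∈{3}] nothing but 3 survives at r2c2, so r2c2=3.
Step 2. [r4c2∈{4}] r4c2's peers cover all but 4 ⇒ r4c2=4.
Step 3. [r4c3∈{3}] nothing but 3 survives at r4c3 ⇒ r4c3=3.
Step 4. [r3c1∈{1,3}] across row 3, 3 lands solely at r3c1 ⇒ r3c1=3.
Step 5. [r3c3∈{4}] r3c3 has the single candidate 4. So r3c3=4.
Step 6. [r3c4∈{1}] r3c4's peers cover all but 1 ⇒ r3c4=1.
Step 7. [r1c4∈{3}] r1c4 is down to just 3, so r1c4=3.
Step 8. [r4c1∈{1}] nothing but 1 survives at r4c1 ⇒ r4c1=1.
Step 9. [r1c1∈{4}] r1c1 has the single candidate 4 ⇒ r1c1=4.
Step 10. [r3c2∈{2}] nothing but 2 survives at r3c2 ⇒ r3c2=2.

Answer: 4 1 2 3 / 2 3 1 4 / 3 2 4 1 / 1 4 3 2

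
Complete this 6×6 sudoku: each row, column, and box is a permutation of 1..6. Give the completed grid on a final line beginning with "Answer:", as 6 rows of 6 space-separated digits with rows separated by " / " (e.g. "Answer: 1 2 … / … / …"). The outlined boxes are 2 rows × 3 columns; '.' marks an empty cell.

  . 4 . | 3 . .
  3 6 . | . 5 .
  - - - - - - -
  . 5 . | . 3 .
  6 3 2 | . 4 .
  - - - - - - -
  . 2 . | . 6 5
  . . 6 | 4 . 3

Step 1. [r2c3∈{1}] nothing but 1 survives at r2c3, so r2c3=1.
Step 2. [r3c1∈{1,4}] r3c1 is the only open cell in box 3 admitting 1. So r3c1=1.
Step 3. [r2c4∈{2}] r2c4's peers cover all but 2 ⇒ r2c4=2.
Step 4. [r1c5∈{1}] r1c5 has the single candidate 1 ⇒ r1c5=1.
Step 5. [r4c6∈{1}] r4c6 is down to just 1, so r4c6=1.
Step 6. [r5c1∈{4}] r5c1's peers cover all but 4, so r5c1=4.
Step 7. [r1c3∈{5}] only 5 remains possible at r1c3, so r1c3=5.
Step 8. [r3c4∈{6}] r3c4 has the single candidate 6 ⇒ r3c4=6.
Step 9. [r1c6∈{6}] r1c6 has the single candidate 6, so r1c6=6.
Step 10. [r1c1∈{2}] r1c1's peers cover all but 2, so r1c1=2.
Step 11. [r4c4∈{5}] r4c4 is down to just 5 ⇒ r4c4=5.
Step 12. [r3c3∈{4}] r3c3 has the single candidate 4, so r3c3=4.
Step 13. [r2c6∈{4}] r2c6 is down to just 4. So r2c6=4.
Step 14. [r6c2∈{1}] r6c2 is down to just 1, so r6c2=1.
Step 15. [r6c1∈{5}] r6c1 has the single candidate 5. So r6c1=5.
Step 16. [r5c3∈{3}] r5c3 has the single candidate 3, so r5c3=3.
Step 17. [r6c5∈{2}] r6c5's peers cover all but 2 ⇒ r6c5=2.
Step 18. [r3c6∈{2}] only 2 remains possible at r3c6, so r3c6=2.
Step 19. [r5c4∈{1}] r5c4's peers cover all but 1 ⇒ r5c4=1.

Answer: 2 4 5 3 1 6 / 3 6 1 2 5 4 / 1 5 4 6 3 2 / 6 3 2 5 4 1 / 4 2 3 1 6 5 / 5 1 6 4 2 3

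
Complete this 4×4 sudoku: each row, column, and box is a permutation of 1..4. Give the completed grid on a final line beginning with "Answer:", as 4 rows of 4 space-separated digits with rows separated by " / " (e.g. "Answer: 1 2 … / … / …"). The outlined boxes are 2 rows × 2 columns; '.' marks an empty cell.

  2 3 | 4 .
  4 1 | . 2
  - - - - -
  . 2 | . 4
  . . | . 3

Step 1. [r4c1∈{1}] only 1 remains possible at r4c1. So r4c1=1.
Step 2. [r4c2∈{4}] r4c2 is down to just 4. So r4c2=4.
Step 3. [r3c3∈{1}] r3c3 is down to just 1 ⇒ r3c3=1.
Step 4. [r3c1∈{3}] nothing but 3 survives at r3c1, so r3c1=3.
Step 5. [r2c3∈{3}] nothing but 3 survives at r2c3, so r2c3=3.
Step 6. [r1c4∈{1}] r1c4 is down to just 1 ⇒ r1c4=1.
Step 7. [r4c3∈{2}] r4c3 is down to just 2, so r4c3=2.

Answer: 2 3 4 1 / 4 1 3 2 / 3 2 1 4 / 1 4 2 3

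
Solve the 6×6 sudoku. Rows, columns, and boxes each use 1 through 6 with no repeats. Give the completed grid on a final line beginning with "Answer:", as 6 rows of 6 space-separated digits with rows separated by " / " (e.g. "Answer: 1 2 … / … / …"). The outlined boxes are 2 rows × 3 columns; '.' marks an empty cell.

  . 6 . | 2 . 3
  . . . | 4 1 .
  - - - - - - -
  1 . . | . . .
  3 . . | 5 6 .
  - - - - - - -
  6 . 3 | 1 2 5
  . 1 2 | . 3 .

Step 1. [r4c3∈{4}] only 4 remains possible at r4c3. So r4c3=4.
Step 2. [r2c3∈{5}] r2c3 has the single candidate 5, so r2c3=5.
Step 3. [r4c2∈{2}] nothing but 2 survives at r4c2, so r4c2=2.
Step 4. [r6c6∈{4,6}] box 6 places 4 nowhere but r6c6, so r6c6=4.
Step 5. [r3c2∈{5}] r3c2 has the single candidate 5, so r3c2=5.
Step 6. [r2c2∈{3}] r2c2 has the single candidate 3 ⇒ r2c2=3.
Step 7. [r1c3∈{1}] r1c3's peers cover all but 1, so r1c3=1.
Step 8. [r3c5∈{4}] r3c5's peers cover all but 4 ⇒ r3c5=4.
Step 9. [r6c1∈{5}] only 5 remains possible at r6c1. So r6c1=5.
Step 10. [r5c2∈{4}] nothing but 4 survives at r5c2, so r5c2=4.
Step 11. [r3c3∈{6}] only 6 remains possible at r3c3 ⇒ r3c3=6.
Step 12. [r1c1∈{4}] nothing but 4 survives at r1c1. So r1c1=4.
Step 13. [r6c4∈{6}] nothing but 6 survives at r6c4. So r6c4=6.
Step 14. [r1c5∈{5}] r1c5 has the single candidate 5. So r1c5=5.
Step 15. [r2c6∈{6}] nothing but 6 survives at r2c6, so r2c6=6.
Step 16. [r4c6∈{1}] r4c6 is down to just 1 ⇒ r4c6=1.
Step 17. [r2c1∈{2}] nothing but 2 survives at r2c1, so r2c1=2.
Step 18. [r3c4∈{3}] r3c4's peers cover all but 3. So r3c4=3.
Step 19. [r3c6∈{2}] r3c6 has the single candidate 2. So r3c6=2.

Answer: 4 6 1 2 5 3 / 2 3 5 4 1 6 / 1 5 6 3 4 2 / 3 2 4 5 6 1 / 6 4 3 1 2 5 / 5 1 2 6 3 4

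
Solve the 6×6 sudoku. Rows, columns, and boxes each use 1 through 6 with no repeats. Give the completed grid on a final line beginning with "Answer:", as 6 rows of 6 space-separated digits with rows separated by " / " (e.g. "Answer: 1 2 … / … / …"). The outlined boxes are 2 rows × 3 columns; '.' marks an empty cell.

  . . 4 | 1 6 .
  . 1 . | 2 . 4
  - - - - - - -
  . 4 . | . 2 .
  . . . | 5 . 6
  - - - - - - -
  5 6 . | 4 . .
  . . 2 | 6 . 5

Step 1. [r1c6∈{3}] r1c6 is down to just 3, so r1c6=3.
Step 2. [r6c2∈{3}] nothing but 3 survives at r6c2. So r6c2=3.
Step 3. [r5c3∈{1}] r5c3 has the single candidate 1. So r5c3=1.
Step 4. [r4c3∈{3}] only 3 remains possible at r4c3, so r4c3=3.
Step 5. [r3c3∈{5,6}] r3c3 is the only open cell in row 3 admitting 5, so r3c3=5.
Step 6. [r4c2∈{2}] nothing but 2 survives at r4c2. So r4c2=2.
Step 7. [r4c1∈{1}] r4c1's peers cover all but 1 ⇒ r4c1=1.
Step 8. [r2c1∈{3,6}] 3 has one home in row 2: r2c1 ⇒ r2c1=3.
Step 9. [r2c3∈{6}] nothing but 6 survives at r2c3. So r2c3=6.
Step 10. [r3c4∈{3}] r3c4 has the single candidate 3. So r3c4=3.
Step 11. [r3c6∈{1}] r3c6's peers cover all but 1 ⇒ r3c6=1.
Step 12. [r2c5∈{5}] only 5 remains possible at r2c5 ⇒ r2c5=5.
Step 13. [r3c1∈{6}] r3c1 has the single candidate 6. So r3c1=6.
Step 14. [r6c1∈{4}] r6c1 is down to just 4. So r6c1=4.
Step 15. [r5c6∈{2}] only 2 remains possible at r5c6, so r5c6=2.
Step 16. [r1c1∈{2}] nothing but 2 survives at r1c1. So r1c1=2.
Step 17. [r1c2∈{5}] r1c2 is down to just 5, so r1c2=5.
Step 18. [r6c5∈{1}] only 1 remains possible at r6c5. So r6c5=1.
Step 19. [r4c5∈{4}] r4c5's peers cover all but 4, so r4c5=4.
Step 20. [r5c5∈{3}] r5c5 has the single candidate 3 ⇒ r5c5=3.

Answer: 2 5 4 1 6 3 / 3 1 6 2 5 4 / 6 4 5 3 2 1 / 1 2 3 5 4 6 / 5 6 1 4 3 2 / 4 3 2 6 1 5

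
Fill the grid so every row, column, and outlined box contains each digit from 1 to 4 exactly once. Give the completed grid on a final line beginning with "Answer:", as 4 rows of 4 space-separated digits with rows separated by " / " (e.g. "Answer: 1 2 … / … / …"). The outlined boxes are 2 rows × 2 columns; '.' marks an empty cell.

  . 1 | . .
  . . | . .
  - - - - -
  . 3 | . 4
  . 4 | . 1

Step 1. [r4c1∈{2}] r4c1's peers cover all but 2. So r4c1=2.
Step 2. [r2c3∈{1,2,3,4}] r2c3 is the only open cell in row 2 admitting 1, so r2c3=1.
Step 3. [r1c3∈{2,3,4}] in col 3, 4 fits only at r1c3 ⇒ r1c3=4.
Step 4. [r1c4∈{2,3}] across row 1, 2 lands solely at r1c4 ⇒ r1c4=2.
Step 5. [r2c4∈{3}] only 3 remains possible at r2c4 ⇒ r2c4=3.
Step 6. [r2c2∈{2}] r2c2 has the single candidate 2 ⇒ r2c2=2.
Step 7. [r4c3∈{3}] only 3 remains possible at r4c3, so r4c3=3.
Step 8. [r3c1∈{1}] nothing but 1 survives at r3c1, so r3c1=1.
Step 9. [r1c1∈{3}] r1c1 has the single candidate 3. So r1c1=3.
Step 10. [r2c1∈{4}] r2c1's peers cover all but 4. So r2c1=4.
Step 11. [r3c3∈{2}] r3c3 has the single candidate 2. So r3c3=2.

Answer: 3 1 4 2 / 4 2 1 3 / 1 3 2 4 / 2 4 3 1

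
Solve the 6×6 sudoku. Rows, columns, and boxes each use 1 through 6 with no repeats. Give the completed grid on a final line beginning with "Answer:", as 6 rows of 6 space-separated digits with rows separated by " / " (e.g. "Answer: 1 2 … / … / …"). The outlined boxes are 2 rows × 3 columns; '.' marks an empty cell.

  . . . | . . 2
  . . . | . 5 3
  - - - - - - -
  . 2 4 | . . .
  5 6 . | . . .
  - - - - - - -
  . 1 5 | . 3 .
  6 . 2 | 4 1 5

Step 1. [r1c5∈{4,6}] 4 has one home in box 2: r1c5 ⇒ r1c5=4.
Step 2. [r3c4∈{1,3,5,6}] 5 has one home in row 3: r3c4 ⇒ r3c4=5.
Step 3. [r3c1∈{1,3}] in row 3, 3 fits only at r3c1 ⇒ r3c1=3.
Step 4. [r1c1∈{1}] r1c1 is down to just 1. So r1c1=1.
Step 5. [r1c4∈{6}] r1c4's peers cover all but 6, so r1c4=6.
Step 6. [r3c6∈{1,6}] across row 3, 1 lands solely at r3c6. So r3c6=1.
Step 7. [r2c1∈{2,4}] r2c1 is the only open cell in row 2 admitting 2, so r2c1=2.
Step 8. [r1c2∈{3,5}] across row 1, 5 lands solely at r1c2 ⇒ r1c2=5.
Step 9. [r4c5∈{2}] nothing but 2 survives at r4c5, so r4c5=2.
Step 10. [r4c4∈{3}] nothing but 3 survives at r4c4. So r4c4=3.
Step 11. [r1c3∈{3}] r1c3 has the single candidate 3. So r1c3=3.
Step 12. [r5c4∈{2}] r5c4's peers cover all but 2. So r5c4=2.
Step 13. [r6c2∈{3}] only 3 remains possible at r6c2, so r6c2=3.
Step 14. [r5c6∈{6}] r5c6 has the single candidate 6. So r5c6=6.
Step 15. [r2c4∈{1}] only 1 remains possible at r2c4 ⇒ r2c4=1.
Step 16. [r3c5∈{6}] r3c5's peers cover all but 6 ⇒ r3c5=6.
Step 17. [r4c6∈{4}] only 4 remains possible at r4c6, so r4c6=4.
Step 18. [r5c1∈{4}] r5c1 has the single candidate 4, so r5c1=4.
Step 19. [r4c3∈{1}] nothing but 1 survives at r4c3. So r4c3=1.
Step 20. [r2c3∈{6}] r2c3's peers cover all but 6 ⇒ r2c3=6.
Step 21. [r2c2∈{4}] nothing but 4 survives at r2c2, so r2c2=4.

Answer: 1 5 3 6 4 2 / 2 4 6 1 5 3 / 3 2 4 5 6 1 / 5 6 1 3 2 4 / 4 1 5 2 3 6 / 6 3 2 4 1 5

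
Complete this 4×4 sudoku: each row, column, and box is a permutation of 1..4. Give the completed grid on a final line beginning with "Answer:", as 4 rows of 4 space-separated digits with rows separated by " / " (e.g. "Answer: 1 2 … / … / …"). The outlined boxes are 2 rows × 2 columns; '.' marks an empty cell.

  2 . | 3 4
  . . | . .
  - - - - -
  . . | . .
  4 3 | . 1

Step 1. [r3c2∈{1,2}] col 2 places 2 nowhere but r3c2 ⇒ r3c2=2.
Step 2. [r2c3∈{1,2}] across col 3, 1 lands solely at r2c3, so r2c3=1.
Step 3. [r3c1∈{1}] only 1 remains possible at r3c1. So r3c1=1.
Step 4. [r2c4∈{2}] r2c4 has the single candidate 2, so r2c4=2.
Step 5. [r2c1∈{3}] r2c1's peers cover all but 3 ⇒ r2c1=3.
Step 6. [r4c3∈{2}] r4c3 is down to just 2. So r4c3=2.
Step 7. [r3c4∈{3}] only 3 remains possible at r3c4 ⇒ r3c4=3.
Step 8. [r3c3∈{4}] r3c3 has the single candidate 4 ⇒ r3c3=4.
Step 9. [r2c2∈{4}] r2c2 has the single candidate 4, so r2c2=4.
Step 10. [r1c2∈{1}] r1c2 is down to just 1, so r1c2=1.

Answer: 2 1 3 4 / 3 4 1 2 / 1 2 4 3 / 4 3 2 1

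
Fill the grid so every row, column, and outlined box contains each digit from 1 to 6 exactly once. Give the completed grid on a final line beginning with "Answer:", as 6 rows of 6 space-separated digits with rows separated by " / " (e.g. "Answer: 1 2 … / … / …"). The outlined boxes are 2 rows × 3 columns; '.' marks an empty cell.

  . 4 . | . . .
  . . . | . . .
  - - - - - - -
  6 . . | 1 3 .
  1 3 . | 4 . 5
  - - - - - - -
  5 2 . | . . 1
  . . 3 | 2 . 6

Step 1. [r2c2∈{1,5,6}] col 2 places 6 nowhere but r2c2 ⇒ r2c2=6.
Step 2. [r3c6∈{2}] r3c6's peers cover all but 2, so r3c6=2.
Step 3. [r1c6∈{3}] only 3 remains possible at r1c6, so r1c6=3.
Step 4. [r1c1∈{2}] only 2 remains possible at r1c1 ⇒ r1c1=2.
Step 5. [r2c4∈{5}] r2c4 has the single candidate 5 ⇒ r2c4=5.
Step 6. [r5c5∈{4}] nothing but 4 survives at r5c5 ⇒ r5c5=4.
Step 7. [r2c3∈{1}] nothing but 1 survives at r2c3, so r2c3=1.
Step 8. [r1c4∈{6}] only 6 remains possible at r1c4, so r1c4=6.
Step 9. [r3c2∈{5}] r3c2 is down to just 5 ⇒ r3c2=5.
Step 10. [r4c5∈{6}] r4c5 is down to just 6, so r4c5=6.
Step 11. [r1c5∈{1}] only 1 remains possible at r1c5, so r1c5=1.
Step 12. [r4c3∈{2}] r4c3's peers cover all but 2, so r4c3=2.
Step 13. [r6c1∈{4}] nothing but 4 survives at r6c1, so r6c1=4.
Step 14. [r6c2∈{1}] only 1 remains possible at r6c2, so r6c2=1.
Step 15. [r2c6∈{4}] r2c6's peers cover all but 4, so r2c6=4.
Step 16. [r1c3∈{5}] only 5 remains possible at r1c3 ⇒ r1c3=5.
Step 17. [r2c1∈{3}] r2c1 has the single candidate 3, so r2c1=3.
Step 18. [r5c4∈{3}] only 3 remains possible at r5c4 ⇒ r5c4=3.
Step 19. [r3c3∈{4}] r3c3 has the single candidate 4. So r3c3=4.
Step 20. [r5c3∈{6}] r5c3 has the single candidate 6, so r5c3=6.
Step 21. [r6c5∈{5}] r6c5's peers cover all but 5, so r6c5=5.
Step 22. [r2c5∈{2}] only 2 remains possible at r2c5 ⇒ r2c5=2.

Answer: 2 4 5 6 1 3 / 3 6 1 5 2 4 / 6 5 4 1 3 2 / 1 3 2 4 6 5 / 5 2 6 3 4 1 / 4 1 3 2 5 6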